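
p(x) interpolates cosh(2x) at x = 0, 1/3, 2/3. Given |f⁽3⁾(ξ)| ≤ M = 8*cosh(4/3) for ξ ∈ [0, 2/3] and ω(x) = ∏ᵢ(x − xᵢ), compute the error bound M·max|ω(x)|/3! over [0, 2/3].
8*sqrt(3)*cosh(4/3)/729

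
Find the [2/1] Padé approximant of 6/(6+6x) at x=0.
1/(x + 1)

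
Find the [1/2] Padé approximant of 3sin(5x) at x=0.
15*x/(25*x**2/6 + 1)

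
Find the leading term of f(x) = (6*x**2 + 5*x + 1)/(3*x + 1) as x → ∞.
2*x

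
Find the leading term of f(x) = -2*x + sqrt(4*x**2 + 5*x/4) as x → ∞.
5/16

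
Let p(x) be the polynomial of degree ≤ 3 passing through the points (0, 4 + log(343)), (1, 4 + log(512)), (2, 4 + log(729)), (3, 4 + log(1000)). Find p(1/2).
4 + log(256*2**(5/8)*3**(1/8)*5**(3/16)*7**(15/16)/9)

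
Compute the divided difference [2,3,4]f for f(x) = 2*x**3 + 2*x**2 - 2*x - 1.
20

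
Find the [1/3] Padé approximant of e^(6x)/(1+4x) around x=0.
(5*x/2 + 1)/(21*x**3 - 11*x**2 + x/2 + 1)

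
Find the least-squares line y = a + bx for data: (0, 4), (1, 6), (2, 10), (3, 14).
a = 17/5, b = 17/5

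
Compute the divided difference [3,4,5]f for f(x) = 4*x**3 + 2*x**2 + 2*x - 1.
50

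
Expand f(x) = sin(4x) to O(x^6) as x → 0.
4*x - 32*x**3/3 + 128*x**5/15 + O(x**6)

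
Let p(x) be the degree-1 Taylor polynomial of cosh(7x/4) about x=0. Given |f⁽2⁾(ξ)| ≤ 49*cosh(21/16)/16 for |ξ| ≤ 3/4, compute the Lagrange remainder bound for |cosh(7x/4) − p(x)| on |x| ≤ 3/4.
441*cosh(21/16)/512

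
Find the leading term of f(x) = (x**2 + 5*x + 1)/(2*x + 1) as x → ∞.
x/2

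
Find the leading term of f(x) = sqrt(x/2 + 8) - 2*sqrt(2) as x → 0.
sqrt(2)*x/16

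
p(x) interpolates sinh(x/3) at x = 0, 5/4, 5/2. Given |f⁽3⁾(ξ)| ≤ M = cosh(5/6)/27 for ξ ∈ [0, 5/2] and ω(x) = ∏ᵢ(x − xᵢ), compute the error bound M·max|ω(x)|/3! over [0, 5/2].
125*sqrt(3)*cosh(5/6)/46656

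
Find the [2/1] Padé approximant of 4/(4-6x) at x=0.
1/(1 - 3*x/2)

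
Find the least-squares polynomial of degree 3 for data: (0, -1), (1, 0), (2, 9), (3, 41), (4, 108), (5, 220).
-103/126 + (-53/108)x + (-163/126)x² + (221/108)x³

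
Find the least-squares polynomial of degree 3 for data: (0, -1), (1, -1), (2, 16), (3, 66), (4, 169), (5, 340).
-1 + (-50/21)x + (-13/28)x² + (35/12)x³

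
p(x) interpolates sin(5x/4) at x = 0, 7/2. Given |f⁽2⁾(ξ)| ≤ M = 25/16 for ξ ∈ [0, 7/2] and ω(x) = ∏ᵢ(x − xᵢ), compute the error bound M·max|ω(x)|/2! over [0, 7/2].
1225/512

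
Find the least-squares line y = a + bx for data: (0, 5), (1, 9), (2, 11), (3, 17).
a = 24/5, b = 19/5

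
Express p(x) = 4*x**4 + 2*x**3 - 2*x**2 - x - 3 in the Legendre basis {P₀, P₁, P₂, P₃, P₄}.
(-43/15)P₀ + (1/5)P₁ + (20/21)P₂ + (4/5)P₃ + (32/35)P₄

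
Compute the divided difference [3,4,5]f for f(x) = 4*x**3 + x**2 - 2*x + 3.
49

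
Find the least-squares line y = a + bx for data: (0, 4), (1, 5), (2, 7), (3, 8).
a = 39/10, b = 7/5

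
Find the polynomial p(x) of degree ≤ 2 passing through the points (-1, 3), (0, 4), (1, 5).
x + 4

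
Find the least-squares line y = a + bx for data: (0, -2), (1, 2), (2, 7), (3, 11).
a = -21/10, b = 22/5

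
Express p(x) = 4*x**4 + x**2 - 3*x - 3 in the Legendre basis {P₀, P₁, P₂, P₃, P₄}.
(-28/15)P₀ + (-3)P₁ + (62/21)P₂ + (32/35)P₄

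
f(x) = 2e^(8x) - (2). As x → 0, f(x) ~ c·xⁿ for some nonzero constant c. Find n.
1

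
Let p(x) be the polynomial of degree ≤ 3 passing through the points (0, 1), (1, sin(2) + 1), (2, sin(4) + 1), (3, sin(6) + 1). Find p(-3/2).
-189*sin(2)/16 + 135*sin(4)/16 - 35*sin(6)/16 + 1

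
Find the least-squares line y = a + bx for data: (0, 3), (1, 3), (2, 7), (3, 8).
a = 12/5, b = 19/10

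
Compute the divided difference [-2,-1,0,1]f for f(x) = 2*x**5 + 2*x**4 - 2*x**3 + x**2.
4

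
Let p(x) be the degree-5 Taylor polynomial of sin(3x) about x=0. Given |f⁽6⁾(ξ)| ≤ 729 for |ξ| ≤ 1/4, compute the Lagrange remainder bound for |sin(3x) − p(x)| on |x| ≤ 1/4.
81/327680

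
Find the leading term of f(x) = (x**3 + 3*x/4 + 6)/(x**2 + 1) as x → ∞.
x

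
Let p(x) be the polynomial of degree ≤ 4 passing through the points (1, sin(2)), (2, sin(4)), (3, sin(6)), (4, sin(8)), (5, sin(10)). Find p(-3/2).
-1365*sin(8)/32 + 5005*sin(6)/64 + 1155*sin(10)/128 + 3003*sin(2)/128 - 2145*sin(4)/32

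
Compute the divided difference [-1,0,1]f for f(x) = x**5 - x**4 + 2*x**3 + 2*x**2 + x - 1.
1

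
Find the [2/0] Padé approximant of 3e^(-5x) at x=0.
75*x**2/2 - 15*x + 3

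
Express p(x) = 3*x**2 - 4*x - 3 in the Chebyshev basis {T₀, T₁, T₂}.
(-3/2)T₀ + (-4)T₁ + (3/2)T₂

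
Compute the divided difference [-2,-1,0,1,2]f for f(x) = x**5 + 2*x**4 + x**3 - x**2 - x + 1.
2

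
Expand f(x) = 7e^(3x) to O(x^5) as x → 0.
7 + 21*x + 63*x**2/2 + 63*x**3/2 + 189*x**4/8 + O(x**5)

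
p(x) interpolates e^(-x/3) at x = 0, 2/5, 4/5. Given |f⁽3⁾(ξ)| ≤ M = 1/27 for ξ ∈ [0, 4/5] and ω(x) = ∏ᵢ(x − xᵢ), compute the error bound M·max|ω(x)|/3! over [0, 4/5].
8*sqrt(3)/91125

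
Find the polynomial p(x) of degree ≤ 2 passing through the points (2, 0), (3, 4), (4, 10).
x**2 - x - 2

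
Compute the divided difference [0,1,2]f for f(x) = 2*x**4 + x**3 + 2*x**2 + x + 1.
19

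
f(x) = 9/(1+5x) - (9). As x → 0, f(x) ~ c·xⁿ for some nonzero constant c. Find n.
1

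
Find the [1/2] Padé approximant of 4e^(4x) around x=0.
(16*x/3 + 4)/(8*x**2/3 - 8*x/3 + 1)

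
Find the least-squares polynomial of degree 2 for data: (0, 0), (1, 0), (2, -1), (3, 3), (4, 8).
12/35 + (-167/70)x + (15/14)x²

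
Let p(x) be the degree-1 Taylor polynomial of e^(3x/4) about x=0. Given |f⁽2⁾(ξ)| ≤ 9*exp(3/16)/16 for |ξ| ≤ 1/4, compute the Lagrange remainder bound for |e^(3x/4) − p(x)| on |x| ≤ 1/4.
9*exp(3/16)/512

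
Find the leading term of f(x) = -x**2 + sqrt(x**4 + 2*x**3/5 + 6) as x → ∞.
x/5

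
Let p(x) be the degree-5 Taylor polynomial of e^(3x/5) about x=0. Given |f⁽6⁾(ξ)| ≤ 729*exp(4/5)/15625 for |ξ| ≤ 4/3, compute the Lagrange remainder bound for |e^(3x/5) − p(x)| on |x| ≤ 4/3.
256*exp(4/5)/703125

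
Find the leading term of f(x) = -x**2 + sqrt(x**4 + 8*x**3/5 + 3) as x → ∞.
4*x/5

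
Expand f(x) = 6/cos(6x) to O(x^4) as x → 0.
6 + 108*x**2 + O(x**4)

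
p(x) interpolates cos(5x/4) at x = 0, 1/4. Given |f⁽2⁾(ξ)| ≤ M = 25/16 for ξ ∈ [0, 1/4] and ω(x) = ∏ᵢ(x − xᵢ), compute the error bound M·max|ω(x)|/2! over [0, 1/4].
25/2048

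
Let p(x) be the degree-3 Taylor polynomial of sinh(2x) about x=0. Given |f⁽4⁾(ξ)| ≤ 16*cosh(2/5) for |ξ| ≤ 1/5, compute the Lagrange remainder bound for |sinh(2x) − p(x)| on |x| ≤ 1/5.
2*cosh(2/5)/1875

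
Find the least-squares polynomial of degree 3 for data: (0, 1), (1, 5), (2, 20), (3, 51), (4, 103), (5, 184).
19/21 + (73/63)x + (187/84)x² + (35/36)x³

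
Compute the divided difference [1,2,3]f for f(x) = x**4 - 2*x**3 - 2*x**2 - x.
11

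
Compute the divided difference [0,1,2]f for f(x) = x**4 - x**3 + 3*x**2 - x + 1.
7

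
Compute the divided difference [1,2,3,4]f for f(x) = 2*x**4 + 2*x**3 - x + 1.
22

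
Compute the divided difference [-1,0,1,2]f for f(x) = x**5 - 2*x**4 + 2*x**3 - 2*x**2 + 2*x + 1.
3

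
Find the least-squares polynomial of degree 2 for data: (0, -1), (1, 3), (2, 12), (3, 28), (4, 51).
-27/35 + (3/70)x + (45/14)x²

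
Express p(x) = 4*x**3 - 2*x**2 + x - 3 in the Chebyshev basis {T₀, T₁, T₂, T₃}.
(-4)T₀ + (4)T₁ - T₂ + T₃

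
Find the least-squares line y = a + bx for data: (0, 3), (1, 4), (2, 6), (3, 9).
a = 5/2, b = 2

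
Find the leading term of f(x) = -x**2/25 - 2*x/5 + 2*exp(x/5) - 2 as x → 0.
x**3/375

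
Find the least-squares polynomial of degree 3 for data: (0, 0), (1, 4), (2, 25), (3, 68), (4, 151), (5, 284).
-11/42 + (617/252)x + (31/42)x² + (73/36)x³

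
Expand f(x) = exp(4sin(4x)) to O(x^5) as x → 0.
1 + 16*x + 128*x**2 + 640*x**3 + 2048*x**4 + O(x**5)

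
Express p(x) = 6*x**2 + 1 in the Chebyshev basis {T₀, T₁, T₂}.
(4)T₀ + (3)T₂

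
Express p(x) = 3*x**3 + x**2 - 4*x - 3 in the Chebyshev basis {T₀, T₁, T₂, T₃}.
(-5/2)T₀ + (-7/4)T₁ + (1/2)T₂ + (3/4)T₃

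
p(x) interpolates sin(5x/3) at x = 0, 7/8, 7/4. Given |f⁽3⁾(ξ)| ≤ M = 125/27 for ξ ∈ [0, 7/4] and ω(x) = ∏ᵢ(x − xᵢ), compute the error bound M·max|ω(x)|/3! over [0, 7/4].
42875*sqrt(3)/373248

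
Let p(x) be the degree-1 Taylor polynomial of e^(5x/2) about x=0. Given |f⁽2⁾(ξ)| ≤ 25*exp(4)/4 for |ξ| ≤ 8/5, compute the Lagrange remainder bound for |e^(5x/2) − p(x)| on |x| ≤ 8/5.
8*exp(4)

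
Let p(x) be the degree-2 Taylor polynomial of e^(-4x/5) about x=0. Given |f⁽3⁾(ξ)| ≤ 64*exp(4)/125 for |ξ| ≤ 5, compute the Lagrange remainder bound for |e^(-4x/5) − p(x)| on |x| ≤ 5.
32*exp(4)/3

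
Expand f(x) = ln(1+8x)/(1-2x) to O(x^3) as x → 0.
8*x - 16*x**2 + O(x**3)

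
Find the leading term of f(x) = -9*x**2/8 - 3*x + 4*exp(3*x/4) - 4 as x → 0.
9*x**3/32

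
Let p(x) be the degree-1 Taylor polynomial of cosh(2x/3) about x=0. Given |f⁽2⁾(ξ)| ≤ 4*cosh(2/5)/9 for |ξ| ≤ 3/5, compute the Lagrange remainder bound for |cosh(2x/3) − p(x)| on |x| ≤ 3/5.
2*cosh(2/5)/25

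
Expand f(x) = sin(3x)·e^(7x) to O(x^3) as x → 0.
3*x + 21*x**2 + O(x**3)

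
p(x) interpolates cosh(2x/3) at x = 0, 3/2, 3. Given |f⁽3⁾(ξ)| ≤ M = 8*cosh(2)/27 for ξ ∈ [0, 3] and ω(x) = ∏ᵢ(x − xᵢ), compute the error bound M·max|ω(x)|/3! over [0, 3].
sqrt(3)*cosh(2)/27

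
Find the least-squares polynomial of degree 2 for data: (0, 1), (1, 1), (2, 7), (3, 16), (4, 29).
26/35 + (-83/70)x + (29/14)x²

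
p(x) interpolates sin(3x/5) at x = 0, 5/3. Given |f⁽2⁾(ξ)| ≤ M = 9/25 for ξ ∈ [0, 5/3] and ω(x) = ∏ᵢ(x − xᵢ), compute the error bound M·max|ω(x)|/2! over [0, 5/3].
1/8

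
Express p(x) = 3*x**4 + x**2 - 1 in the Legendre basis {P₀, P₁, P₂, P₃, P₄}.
(-1/15)P₀ + (50/21)P₂ + (24/35)P₄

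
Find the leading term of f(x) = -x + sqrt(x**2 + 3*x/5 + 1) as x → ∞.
3/10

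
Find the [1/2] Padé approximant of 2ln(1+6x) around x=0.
12*x/(-3*x**2 + 3*x + 1)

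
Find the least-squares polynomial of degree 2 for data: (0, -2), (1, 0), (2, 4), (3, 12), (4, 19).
-11/5 + (7/5)x + x²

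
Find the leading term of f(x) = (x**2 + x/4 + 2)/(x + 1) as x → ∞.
x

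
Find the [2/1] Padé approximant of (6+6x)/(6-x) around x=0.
(x + 1)/(1 - x/6)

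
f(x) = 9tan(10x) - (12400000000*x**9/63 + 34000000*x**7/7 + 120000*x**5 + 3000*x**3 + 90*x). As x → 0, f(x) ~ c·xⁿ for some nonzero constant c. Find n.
11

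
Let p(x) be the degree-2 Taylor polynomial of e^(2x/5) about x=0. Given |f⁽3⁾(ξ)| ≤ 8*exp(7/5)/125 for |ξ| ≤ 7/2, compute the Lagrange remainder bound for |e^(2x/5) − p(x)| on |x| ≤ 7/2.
343*exp(7/5)/750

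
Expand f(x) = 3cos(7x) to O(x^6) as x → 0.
3 - 147*x**2/2 + 2401*x**4/8 + O(x**6)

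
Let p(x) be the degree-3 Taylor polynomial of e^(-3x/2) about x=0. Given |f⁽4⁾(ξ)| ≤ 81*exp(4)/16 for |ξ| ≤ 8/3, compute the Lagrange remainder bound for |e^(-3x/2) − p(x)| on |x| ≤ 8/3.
32*exp(4)/3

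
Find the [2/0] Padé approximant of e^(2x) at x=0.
2*x**2 + 2*x + 1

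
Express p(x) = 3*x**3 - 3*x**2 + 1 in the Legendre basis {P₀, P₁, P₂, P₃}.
(9/5)P₁ + (-2)P₂ + (6/5)P₃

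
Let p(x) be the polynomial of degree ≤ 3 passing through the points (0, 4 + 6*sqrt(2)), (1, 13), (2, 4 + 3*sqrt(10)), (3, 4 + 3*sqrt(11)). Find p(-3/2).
-1637/16 - 105*sqrt(11)/16 + 315*sqrt(2)/8 + 405*sqrt(10)/16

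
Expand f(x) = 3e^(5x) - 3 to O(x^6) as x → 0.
15*x + 75*x**2/2 + 125*x**3/2 + 625*x**4/8 + 625*x**5/8 + O(x**6)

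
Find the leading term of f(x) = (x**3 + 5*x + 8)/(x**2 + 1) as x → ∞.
x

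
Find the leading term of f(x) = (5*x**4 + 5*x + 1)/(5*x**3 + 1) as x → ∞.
x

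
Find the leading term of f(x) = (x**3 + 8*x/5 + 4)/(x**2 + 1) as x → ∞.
x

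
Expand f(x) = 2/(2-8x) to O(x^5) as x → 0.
1 + 4*x + 16*x**2 + 64*x**3 + 256*x**4 + O(x**5)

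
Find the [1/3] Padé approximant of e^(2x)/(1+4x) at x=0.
(7*x/10 + 1)/(37*x**3/15 - 23*x**2/5 + 27*x/10 + 1)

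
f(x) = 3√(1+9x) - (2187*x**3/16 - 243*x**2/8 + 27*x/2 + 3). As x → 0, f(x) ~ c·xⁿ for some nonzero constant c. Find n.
4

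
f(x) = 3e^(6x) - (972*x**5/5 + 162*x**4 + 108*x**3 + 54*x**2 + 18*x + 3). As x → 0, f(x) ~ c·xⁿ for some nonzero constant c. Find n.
6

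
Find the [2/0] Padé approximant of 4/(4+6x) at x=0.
9*x**2/4 - 3*x/2 + 1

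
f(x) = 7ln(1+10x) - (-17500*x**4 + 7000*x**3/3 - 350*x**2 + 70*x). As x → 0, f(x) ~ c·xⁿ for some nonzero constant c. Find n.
5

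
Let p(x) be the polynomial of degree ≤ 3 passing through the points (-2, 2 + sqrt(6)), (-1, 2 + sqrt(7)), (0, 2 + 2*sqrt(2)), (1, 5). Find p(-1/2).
-sqrt(6)/16 + 9*sqrt(7)/16 + 9*sqrt(2)/8 + 29/16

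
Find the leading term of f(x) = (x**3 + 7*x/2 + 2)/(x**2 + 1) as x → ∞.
x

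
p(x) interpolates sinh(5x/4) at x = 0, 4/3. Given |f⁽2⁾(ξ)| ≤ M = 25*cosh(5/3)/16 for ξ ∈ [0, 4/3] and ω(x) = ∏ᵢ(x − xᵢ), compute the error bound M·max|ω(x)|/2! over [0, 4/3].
25*cosh(5/3)/72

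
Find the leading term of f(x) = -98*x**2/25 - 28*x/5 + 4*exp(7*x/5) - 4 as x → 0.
686*x**3/375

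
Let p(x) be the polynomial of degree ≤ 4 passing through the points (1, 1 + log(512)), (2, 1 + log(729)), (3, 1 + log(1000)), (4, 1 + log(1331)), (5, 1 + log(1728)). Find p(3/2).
1 + log(729*11**(21/32)*2**(75/128)*3**(57/128)*5**(23/64)/25)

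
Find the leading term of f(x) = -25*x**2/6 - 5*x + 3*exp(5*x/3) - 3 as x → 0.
125*x**3/54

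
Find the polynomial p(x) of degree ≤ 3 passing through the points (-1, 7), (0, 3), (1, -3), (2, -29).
-3*x**3 - x**2 - 2*x + 3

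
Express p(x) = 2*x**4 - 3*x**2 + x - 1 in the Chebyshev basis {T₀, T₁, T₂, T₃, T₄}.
(-7/4)T₀ + T₁ + (-1/2)T₂ + (1/4)T₄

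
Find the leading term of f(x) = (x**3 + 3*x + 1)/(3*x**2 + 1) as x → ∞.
x/3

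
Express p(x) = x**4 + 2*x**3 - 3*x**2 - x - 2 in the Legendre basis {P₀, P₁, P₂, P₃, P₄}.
(-14/5)P₀ + (1/5)P₁ + (-10/7)P₂ + (4/5)P₃ + (8/35)P₄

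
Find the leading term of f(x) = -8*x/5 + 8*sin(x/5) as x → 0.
-4*x**3/375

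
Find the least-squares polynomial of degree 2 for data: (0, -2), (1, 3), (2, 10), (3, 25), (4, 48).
-46/35 + (-13/35)x + (22/7)x²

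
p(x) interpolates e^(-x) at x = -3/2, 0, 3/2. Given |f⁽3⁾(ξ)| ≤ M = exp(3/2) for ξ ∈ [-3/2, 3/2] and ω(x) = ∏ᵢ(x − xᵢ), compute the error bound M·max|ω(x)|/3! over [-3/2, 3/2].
sqrt(3)*exp(3/2)/8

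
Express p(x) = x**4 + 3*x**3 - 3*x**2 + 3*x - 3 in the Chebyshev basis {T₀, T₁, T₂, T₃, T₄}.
(-33/8)T₀ + (21/4)T₁ - T₂ + (3/4)T₃ + (1/8)T₄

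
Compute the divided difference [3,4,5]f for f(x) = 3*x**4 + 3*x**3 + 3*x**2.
330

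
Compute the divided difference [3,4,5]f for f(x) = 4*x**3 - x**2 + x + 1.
47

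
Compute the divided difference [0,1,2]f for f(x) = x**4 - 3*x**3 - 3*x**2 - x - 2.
-5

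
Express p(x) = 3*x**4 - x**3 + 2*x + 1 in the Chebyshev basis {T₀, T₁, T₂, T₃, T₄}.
(17/8)T₀ + (5/4)T₁ + (3/2)T₂ + (-1/4)T₃ + (3/8)T₄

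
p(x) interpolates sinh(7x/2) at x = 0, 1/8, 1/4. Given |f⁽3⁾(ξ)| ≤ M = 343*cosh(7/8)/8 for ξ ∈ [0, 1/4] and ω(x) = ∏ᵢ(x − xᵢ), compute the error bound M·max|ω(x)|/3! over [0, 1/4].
343*sqrt(3)*cosh(7/8)/110592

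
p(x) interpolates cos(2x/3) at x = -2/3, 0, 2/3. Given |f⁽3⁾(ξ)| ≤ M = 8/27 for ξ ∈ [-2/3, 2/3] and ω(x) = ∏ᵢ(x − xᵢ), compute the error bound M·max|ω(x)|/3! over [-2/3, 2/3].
64*sqrt(3)/19683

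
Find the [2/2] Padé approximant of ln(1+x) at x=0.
x*(x + 2)/(2*(x**2/6 + x + 1))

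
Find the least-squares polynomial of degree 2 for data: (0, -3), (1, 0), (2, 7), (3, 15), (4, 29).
-102/35 + (93/70)x + (23/14)x²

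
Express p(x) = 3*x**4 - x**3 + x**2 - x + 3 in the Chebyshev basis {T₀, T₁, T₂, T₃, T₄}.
(37/8)T₀ + (-7/4)T₁ + (2)T₂ + (-1/4)T₃ + (3/8)T₄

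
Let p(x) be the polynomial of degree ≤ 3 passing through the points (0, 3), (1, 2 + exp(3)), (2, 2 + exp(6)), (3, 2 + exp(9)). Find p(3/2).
-exp(9)/16 + 31/16 + 9*exp(3)/16 + 9*exp(6)/16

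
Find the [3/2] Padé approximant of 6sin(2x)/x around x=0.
(12 - 28*x**2/5)/(x**2/5 + 1)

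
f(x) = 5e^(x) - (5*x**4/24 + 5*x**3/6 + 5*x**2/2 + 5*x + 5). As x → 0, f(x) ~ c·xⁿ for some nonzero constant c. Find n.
5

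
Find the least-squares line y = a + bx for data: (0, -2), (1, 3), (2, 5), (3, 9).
a = -3/2, b = 7/2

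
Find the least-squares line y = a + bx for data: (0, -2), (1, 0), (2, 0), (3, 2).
a = -9/5, b = 6/5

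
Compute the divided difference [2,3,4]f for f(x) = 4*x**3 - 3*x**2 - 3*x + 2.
33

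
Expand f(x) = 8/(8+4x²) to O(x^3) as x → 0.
1 - x**2/2 + O(x**3)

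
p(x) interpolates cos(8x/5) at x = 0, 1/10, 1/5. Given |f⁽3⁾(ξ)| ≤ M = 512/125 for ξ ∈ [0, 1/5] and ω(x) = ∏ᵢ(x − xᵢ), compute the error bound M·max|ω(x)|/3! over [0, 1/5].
64*sqrt(3)/421875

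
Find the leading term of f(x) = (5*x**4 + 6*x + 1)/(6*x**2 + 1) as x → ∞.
5*x**2/6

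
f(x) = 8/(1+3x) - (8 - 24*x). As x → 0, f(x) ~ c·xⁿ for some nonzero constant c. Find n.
2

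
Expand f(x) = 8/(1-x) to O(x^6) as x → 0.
8 + 8*x + 8*x**2 + 8*x**3 + 8*x**4 + 8*x**5 + O(x**6)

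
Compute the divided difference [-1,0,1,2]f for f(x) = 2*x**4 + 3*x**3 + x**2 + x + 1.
7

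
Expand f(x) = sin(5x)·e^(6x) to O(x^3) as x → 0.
5*x + 30*x**2 + O(x**3)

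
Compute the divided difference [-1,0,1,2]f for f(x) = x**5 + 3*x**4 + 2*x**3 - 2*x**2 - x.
13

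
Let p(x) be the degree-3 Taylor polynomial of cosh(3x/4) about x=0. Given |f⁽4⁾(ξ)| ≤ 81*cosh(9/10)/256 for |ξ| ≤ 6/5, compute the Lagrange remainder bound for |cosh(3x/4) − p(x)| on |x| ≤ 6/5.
2187*cosh(9/10)/80000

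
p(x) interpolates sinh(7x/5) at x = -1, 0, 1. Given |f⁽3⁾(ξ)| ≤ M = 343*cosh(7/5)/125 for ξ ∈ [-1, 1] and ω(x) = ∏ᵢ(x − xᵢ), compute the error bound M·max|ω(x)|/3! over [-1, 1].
343*sqrt(3)*cosh(7/5)/3375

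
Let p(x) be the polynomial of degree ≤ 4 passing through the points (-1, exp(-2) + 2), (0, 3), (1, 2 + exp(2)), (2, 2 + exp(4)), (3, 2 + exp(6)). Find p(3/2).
(3 + (-5*exp(6) + 236 + 90*exp(2) + 60*exp(4))*exp(2))*exp(-2)/128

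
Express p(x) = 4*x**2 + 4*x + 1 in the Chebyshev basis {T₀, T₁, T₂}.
(3)T₀ + (4)T₁ + (2)T₂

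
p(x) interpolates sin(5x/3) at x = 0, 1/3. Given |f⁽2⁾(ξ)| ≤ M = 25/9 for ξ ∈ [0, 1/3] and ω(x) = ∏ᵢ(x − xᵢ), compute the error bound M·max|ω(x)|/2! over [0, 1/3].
25/648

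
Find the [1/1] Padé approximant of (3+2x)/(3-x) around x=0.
(2*x/3 + 1)/(1 - x/3)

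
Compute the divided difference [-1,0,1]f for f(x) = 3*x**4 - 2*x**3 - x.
3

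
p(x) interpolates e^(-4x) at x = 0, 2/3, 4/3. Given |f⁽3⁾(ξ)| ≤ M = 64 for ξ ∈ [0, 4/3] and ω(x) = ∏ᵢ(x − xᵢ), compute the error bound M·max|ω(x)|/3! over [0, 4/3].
512*sqrt(3)/729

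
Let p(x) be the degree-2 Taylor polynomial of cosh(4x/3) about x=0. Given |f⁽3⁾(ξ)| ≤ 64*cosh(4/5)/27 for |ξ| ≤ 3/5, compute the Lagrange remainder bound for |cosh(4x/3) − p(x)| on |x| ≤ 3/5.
32*cosh(4/5)/375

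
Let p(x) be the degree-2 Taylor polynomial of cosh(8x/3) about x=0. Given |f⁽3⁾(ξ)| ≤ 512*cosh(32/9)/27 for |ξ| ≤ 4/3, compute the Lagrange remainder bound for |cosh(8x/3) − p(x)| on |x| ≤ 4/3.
16384*cosh(32/9)/2187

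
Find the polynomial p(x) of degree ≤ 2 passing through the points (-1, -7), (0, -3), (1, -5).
-3*x**2 + x - 3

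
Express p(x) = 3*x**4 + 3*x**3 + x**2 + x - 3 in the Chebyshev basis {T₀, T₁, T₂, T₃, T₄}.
(-11/8)T₀ + (13/4)T₁ + (2)T₂ + (3/4)T₃ + (3/8)T₄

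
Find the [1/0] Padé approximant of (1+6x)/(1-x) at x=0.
7*x + 1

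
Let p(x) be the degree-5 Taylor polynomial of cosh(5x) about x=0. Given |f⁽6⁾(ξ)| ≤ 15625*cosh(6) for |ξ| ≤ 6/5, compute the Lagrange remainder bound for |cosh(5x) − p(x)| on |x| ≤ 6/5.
324*cosh(6)/5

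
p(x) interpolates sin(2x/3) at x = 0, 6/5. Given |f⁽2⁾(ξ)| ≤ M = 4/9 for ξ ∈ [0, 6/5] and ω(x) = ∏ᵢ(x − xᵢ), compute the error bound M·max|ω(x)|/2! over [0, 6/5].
2/25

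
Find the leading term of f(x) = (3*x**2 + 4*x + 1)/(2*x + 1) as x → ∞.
3*x/2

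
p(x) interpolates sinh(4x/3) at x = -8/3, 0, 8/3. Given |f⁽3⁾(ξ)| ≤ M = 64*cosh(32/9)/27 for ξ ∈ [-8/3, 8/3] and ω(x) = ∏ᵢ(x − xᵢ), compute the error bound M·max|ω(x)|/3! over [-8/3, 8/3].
32768*sqrt(3)*cosh(32/9)/19683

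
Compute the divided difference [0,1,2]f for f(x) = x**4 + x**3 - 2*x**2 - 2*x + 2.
8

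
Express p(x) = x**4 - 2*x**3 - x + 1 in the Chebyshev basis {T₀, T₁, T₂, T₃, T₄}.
(11/8)T₀ + (-5/2)T₁ + (1/2)T₂ + (-1/2)T₃ + (1/8)T₄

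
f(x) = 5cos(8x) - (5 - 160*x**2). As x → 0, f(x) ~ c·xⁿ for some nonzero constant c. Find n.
4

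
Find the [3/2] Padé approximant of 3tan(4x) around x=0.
(-64*x**3/5 + 12*x)/(1 - 32*x**2/5)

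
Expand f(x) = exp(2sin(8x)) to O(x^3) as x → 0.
1 + 16*x + 128*x**2 + O(x**3)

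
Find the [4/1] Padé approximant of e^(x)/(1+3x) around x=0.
(7429*x**4/167160 + 3463*x**3/20895 + 6969*x**2/13930 + 6964*x/6965 + 1)/(20894*x/6965 + 1)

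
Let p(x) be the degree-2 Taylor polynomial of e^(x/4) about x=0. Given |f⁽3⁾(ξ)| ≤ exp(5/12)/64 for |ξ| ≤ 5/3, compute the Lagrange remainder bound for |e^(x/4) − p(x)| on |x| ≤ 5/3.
125*exp(5/12)/10368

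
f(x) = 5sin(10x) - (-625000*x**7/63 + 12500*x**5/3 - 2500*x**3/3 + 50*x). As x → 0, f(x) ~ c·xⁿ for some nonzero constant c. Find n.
9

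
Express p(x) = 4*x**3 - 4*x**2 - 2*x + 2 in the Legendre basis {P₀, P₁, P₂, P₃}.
(2/3)P₀ + (2/5)P₁ + (-8/3)P₂ + (8/5)P₃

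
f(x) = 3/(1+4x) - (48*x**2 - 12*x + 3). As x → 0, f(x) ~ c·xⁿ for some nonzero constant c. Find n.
3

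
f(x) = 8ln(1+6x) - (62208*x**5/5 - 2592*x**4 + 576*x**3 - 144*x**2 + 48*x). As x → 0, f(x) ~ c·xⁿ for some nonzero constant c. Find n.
6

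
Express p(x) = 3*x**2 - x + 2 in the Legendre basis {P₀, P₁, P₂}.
(3)P₀ - P₁ + (2)P₂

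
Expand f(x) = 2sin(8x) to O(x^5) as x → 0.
16*x - 512*x**3/3 + O(x**5)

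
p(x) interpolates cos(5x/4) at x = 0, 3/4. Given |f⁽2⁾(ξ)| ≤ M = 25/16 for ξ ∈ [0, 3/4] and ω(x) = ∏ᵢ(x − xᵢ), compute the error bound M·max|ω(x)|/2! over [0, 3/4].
225/2048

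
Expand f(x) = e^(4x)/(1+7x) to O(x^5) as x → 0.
1 - 3*x + 29*x**2 - 577*x**3/3 + 1357*x**4 + O(x**5)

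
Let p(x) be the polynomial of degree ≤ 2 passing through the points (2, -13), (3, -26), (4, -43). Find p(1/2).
-1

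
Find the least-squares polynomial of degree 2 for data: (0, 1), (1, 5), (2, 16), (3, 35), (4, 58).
27/35 + (44/35)x + (23/7)x²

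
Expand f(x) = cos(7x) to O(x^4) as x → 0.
1 - 49*x**2/2 + O(x**4)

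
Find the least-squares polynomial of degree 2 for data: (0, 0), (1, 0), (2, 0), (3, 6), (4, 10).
(-7/5)x + x²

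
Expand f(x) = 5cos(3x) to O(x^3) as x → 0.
5 - 45*x**2/2 + O(x**3)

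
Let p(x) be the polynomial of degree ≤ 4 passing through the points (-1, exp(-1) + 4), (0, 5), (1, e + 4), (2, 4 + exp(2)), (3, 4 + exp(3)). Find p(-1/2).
(35 + e*(-70*e - 5*exp(3) + 28*exp(2) + 652))*exp(-1)/128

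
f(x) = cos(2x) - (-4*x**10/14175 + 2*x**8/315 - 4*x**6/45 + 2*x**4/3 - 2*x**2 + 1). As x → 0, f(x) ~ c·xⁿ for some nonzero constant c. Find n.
12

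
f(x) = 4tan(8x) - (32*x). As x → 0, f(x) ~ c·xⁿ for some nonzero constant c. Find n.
3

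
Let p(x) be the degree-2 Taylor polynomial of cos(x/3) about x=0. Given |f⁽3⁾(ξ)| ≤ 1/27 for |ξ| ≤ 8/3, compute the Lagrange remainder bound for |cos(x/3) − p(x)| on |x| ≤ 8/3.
256/2187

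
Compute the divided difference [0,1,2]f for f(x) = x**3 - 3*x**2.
0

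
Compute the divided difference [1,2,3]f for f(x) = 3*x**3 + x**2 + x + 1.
19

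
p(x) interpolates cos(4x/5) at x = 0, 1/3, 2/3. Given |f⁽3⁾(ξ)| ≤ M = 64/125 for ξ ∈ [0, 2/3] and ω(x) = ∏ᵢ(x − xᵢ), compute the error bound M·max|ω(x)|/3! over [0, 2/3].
64*sqrt(3)/91125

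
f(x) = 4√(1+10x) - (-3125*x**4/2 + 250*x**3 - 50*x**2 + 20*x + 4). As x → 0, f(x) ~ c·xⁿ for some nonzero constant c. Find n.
5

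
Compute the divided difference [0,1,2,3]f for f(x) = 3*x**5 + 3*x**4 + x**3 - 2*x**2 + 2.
94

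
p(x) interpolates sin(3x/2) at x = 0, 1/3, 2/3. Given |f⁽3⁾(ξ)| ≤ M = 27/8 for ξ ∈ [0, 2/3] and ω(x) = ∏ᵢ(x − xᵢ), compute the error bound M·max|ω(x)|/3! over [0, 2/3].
sqrt(3)/216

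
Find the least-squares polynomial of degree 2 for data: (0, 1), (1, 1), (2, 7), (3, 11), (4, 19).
3/5 + (3/5)x + x²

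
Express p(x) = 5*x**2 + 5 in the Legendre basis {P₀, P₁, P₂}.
(20/3)P₀ + (10/3)P₂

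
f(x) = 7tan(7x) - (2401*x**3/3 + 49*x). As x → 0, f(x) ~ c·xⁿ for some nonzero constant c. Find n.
5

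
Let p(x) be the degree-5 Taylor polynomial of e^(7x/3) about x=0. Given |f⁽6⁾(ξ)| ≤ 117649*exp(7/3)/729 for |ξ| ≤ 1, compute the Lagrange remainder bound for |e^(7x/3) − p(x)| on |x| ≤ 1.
117649*exp(7/3)/524880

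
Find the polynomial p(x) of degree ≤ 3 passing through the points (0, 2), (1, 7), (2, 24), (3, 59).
x**3 + 3*x**2 + x + 2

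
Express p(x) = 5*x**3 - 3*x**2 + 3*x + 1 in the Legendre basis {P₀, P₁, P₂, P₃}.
(6)P₁ + (-2)P₂ + (2)P₃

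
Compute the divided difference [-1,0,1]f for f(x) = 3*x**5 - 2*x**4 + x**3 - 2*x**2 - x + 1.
-4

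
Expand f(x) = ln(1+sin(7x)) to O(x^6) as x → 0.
7*x - 49*x**2/2 + 343*x**3/6 - 2401*x**4/12 + 16807*x**5/24 + O(x**6)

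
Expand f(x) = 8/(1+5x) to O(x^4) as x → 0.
8 - 40*x + 200*x**2 - 1000*x**3 + O(x**4)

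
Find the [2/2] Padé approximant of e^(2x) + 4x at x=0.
(-x**2/9 + 17*x/3 + 1)/(-x**2/9 - x/3 + 1)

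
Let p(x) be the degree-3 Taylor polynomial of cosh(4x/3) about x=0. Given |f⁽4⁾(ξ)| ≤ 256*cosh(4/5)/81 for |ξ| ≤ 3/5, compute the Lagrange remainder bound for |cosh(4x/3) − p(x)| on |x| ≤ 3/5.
32*cosh(4/5)/1875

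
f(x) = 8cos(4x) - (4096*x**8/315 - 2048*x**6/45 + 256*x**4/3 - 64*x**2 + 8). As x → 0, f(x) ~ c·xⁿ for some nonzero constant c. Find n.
10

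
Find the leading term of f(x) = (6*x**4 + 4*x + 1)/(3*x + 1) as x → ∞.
2*x**3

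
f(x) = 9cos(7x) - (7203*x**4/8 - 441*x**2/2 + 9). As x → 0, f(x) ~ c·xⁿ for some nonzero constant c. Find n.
6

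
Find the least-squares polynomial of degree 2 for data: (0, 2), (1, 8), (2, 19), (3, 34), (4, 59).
12/5 + (2)x + (3)x²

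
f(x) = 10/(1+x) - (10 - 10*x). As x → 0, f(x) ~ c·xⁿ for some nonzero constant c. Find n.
2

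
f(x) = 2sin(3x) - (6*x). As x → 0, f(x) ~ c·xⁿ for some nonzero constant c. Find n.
3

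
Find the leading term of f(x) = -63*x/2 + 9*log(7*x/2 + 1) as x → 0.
-441*x**2/8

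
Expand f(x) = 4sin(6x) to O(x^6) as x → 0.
24*x - 144*x**3 + 1296*x**5/5 + O(x**6)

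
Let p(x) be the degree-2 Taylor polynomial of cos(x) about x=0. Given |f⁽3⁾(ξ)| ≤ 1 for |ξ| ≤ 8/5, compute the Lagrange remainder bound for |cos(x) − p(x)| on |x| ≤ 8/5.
256/375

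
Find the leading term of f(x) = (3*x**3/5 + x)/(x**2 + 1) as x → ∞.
3*x/5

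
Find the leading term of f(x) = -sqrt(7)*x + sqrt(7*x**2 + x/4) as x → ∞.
sqrt(7)/56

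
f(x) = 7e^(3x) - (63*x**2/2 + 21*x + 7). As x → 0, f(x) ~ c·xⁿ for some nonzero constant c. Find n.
3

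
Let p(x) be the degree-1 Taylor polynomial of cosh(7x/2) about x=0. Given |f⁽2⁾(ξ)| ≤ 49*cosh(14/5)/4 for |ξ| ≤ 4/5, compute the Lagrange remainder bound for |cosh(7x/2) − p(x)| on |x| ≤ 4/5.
98*cosh(14/5)/25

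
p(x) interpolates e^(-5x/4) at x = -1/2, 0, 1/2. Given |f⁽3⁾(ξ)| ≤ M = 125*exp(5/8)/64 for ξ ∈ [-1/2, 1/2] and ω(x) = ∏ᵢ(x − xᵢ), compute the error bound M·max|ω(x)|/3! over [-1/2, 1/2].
125*sqrt(3)*exp(5/8)/13824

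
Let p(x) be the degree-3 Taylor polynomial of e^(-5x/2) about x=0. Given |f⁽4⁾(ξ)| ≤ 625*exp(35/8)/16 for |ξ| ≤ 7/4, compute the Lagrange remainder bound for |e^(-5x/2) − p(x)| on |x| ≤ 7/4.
1500625*exp(35/8)/98304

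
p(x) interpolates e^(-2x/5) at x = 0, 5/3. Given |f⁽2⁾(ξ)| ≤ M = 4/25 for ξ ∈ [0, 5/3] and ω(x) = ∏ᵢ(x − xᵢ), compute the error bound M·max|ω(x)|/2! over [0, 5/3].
1/18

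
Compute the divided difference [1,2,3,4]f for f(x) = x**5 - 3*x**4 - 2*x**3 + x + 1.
33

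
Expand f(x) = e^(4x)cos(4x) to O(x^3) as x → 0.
1 + 4*x + O(x**3)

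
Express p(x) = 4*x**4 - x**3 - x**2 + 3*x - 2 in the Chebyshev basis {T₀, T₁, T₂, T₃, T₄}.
-T₀ + (9/4)T₁ + (3/2)T₂ + (-1/4)T₃ + (1/2)T₄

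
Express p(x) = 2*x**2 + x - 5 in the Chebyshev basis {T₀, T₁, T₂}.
(-4)T₀ + T₁ + T₂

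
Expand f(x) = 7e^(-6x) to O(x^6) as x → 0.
7 - 42*x + 126*x**2 - 252*x**3 + 378*x**4 - 2268*x**5/5 + O(x**6)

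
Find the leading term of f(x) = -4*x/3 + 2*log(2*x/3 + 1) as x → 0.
-4*x**2/9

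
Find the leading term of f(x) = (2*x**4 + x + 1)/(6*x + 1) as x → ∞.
x**3/3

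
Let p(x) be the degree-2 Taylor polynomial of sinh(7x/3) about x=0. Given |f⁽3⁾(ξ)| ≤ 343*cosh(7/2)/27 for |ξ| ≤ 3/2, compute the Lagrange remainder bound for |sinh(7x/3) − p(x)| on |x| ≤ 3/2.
343*cosh(7/2)/48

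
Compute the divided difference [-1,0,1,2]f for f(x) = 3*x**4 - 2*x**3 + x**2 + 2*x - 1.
4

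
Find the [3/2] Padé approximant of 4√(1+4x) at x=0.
(8*x**3 + 36*x**2 + 24*x + 4)/(3*x**2 + 4*x + 1)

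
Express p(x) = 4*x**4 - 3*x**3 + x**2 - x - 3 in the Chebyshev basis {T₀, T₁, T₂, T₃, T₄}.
-T₀ + (-13/4)T₁ + (5/2)T₂ + (-3/4)T₃ + (1/2)T₄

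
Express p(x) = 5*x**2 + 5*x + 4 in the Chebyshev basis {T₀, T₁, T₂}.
(13/2)T₀ + (5)T₁ + (5/2)T₂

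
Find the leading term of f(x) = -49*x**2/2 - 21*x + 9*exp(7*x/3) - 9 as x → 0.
343*x**3/18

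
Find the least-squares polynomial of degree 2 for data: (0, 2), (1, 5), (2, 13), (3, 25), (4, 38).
57/35 + (82/35)x + (12/7)x²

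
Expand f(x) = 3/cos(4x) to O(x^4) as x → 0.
3 + 24*x**2 + O(x**4)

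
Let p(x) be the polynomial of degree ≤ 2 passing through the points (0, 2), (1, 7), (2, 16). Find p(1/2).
4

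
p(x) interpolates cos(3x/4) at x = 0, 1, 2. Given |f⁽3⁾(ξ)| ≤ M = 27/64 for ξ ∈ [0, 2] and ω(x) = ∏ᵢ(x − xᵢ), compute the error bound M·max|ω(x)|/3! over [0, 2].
sqrt(3)/64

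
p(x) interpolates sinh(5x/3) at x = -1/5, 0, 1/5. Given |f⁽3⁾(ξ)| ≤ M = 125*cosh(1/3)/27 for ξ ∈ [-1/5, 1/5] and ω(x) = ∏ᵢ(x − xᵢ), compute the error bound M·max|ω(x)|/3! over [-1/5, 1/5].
sqrt(3)*cosh(1/3)/729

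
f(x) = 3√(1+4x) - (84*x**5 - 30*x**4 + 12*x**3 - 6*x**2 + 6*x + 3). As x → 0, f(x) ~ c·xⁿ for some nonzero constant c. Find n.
6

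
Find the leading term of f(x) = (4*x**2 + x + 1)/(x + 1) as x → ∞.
4*x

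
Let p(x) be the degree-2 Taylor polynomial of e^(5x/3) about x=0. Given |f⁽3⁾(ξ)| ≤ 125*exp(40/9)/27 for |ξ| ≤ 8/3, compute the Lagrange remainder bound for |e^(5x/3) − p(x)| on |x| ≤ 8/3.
32000*exp(40/9)/2187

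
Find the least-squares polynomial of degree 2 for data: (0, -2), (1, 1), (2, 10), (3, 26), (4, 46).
-15/7 + (27/70)x + (41/14)x²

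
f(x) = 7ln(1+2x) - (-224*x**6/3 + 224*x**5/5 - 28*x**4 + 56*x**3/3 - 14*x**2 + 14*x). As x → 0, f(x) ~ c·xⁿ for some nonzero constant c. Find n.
7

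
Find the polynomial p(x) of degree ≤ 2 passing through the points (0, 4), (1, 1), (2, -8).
4 - 3*x**2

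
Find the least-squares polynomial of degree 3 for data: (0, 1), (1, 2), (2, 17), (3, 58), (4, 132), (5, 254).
17/18 + (-1817/756)x + (221/126)x² + (191/108)x³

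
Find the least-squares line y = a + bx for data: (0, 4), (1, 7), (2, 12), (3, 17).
a = 17/5, b = 22/5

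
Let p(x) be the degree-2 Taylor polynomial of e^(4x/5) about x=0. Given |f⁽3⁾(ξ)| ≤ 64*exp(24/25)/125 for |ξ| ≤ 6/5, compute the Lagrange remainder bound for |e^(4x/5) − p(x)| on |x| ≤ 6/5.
2304*exp(24/25)/15625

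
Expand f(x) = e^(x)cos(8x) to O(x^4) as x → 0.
1 + x - 63*x**2/2 - 191*x**3/6 + O(x**4)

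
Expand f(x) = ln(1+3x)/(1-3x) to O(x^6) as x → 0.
3*x + 9*x**2/2 + 45*x**3/2 + 189*x**4/4 + 3807*x**5/20 + O(x**6)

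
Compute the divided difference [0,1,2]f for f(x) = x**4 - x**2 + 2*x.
6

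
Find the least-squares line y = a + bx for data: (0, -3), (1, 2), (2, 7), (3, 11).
a = -14/5, b = 47/10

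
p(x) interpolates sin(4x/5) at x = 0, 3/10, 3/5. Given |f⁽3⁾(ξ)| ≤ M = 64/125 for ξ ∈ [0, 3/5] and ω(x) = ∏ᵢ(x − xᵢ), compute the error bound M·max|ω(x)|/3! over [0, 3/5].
8*sqrt(3)/15625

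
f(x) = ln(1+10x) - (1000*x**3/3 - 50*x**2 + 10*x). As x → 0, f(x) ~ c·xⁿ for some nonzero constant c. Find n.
4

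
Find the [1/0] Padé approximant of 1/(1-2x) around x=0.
2*x + 1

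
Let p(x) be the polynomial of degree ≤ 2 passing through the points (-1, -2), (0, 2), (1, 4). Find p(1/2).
13/4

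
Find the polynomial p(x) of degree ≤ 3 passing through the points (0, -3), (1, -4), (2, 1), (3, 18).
x**3 - 2*x - 3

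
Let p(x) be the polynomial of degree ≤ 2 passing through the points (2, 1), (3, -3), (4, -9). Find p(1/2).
13/4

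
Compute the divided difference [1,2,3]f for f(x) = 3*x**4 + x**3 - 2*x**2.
79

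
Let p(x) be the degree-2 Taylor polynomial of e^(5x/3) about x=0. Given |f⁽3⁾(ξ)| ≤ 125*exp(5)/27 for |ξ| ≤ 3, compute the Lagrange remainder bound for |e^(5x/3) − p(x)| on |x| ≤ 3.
125*exp(5)/6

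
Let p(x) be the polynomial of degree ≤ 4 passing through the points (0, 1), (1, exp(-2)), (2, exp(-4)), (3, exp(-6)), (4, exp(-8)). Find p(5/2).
(-20*exp(6) - 5 + 60*exp(2) + 90*exp(4) + 3*exp(8))*exp(-8)/128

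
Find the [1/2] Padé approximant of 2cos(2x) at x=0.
2/(2*x**2 + 1)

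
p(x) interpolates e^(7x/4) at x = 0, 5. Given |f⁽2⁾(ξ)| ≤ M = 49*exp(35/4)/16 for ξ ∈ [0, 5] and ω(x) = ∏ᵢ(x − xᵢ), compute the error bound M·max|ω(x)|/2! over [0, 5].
1225*exp(35/4)/128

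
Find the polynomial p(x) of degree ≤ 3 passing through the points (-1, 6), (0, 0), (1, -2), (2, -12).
-2*x**3 + 2*x**2 - 2*x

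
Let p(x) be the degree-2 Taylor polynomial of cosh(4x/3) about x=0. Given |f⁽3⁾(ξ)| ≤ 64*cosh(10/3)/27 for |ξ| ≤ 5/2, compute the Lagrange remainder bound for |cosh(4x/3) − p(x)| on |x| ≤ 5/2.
500*cosh(10/3)/81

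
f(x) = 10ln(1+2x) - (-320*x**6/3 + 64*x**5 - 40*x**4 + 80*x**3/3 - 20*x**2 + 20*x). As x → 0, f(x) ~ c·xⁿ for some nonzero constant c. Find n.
7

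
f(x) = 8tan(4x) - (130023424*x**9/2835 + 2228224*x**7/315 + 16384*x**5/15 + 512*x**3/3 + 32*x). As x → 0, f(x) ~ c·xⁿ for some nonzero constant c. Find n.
11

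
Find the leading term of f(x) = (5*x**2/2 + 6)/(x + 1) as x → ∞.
5*x/2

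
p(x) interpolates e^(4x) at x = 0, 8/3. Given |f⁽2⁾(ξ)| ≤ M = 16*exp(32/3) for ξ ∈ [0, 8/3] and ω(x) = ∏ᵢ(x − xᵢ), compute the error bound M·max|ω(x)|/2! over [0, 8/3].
128*exp(32/3)/9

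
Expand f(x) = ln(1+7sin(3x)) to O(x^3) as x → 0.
21*x - 441*x**2/2 + O(x**3)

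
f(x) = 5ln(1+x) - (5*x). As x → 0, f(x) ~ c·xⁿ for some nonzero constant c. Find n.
2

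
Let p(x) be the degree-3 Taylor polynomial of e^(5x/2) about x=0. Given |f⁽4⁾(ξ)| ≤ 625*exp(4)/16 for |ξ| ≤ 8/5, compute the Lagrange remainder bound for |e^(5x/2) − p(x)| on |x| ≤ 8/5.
32*exp(4)/3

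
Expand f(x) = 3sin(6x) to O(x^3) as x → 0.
18*x + O(x**3)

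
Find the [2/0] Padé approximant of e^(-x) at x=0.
x**2/2 - x + 1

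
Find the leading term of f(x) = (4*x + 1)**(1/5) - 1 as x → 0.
4*x/5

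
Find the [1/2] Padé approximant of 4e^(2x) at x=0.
(8*x/3 + 4)/(2*x**2/3 - 4*x/3 + 1)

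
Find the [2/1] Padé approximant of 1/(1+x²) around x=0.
1 - x**2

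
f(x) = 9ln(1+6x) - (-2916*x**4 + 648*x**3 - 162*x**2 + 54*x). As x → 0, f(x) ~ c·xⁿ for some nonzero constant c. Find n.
5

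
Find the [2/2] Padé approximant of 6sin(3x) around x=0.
18*x/(3*x**2/2 + 1)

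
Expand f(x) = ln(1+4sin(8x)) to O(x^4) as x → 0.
32*x - 512*x**2 + 31744*x**3/3 + O(x**4)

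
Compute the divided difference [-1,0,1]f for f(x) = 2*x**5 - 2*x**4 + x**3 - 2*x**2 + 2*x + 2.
-4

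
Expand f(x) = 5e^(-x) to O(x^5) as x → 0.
5 - 5*x + 5*x**2/2 - 5*x**3/6 + 5*x**4/24 + O(x**5)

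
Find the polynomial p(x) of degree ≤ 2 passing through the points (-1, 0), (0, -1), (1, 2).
2*x**2 + x - 1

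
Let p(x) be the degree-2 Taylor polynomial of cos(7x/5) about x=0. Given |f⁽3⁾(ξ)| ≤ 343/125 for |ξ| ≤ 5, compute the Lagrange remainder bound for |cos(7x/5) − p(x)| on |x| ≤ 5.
343/6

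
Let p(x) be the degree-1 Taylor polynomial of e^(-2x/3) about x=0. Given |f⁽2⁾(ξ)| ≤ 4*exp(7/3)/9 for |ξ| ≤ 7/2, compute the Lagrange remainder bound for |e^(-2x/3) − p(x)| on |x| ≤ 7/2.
49*exp(7/3)/18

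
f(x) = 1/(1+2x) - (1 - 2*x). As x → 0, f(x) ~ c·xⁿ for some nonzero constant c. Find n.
2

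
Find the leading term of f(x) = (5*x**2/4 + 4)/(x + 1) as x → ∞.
5*x/4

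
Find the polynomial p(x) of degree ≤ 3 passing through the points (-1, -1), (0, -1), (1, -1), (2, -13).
-2*x**3 + 2*x - 1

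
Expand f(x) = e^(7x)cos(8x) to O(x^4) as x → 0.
1 + 7*x - 15*x**2/2 - 1001*x**3/6 + O(x**4)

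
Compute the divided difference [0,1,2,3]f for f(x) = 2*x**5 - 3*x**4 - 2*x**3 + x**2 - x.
30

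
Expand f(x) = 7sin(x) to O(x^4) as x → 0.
7*x - 7*x**3/6 + O(x**4)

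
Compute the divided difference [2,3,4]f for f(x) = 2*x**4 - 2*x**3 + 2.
92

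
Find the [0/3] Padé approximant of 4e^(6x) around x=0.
4/(-36*x**3 + 18*x**2 - 6*x + 1)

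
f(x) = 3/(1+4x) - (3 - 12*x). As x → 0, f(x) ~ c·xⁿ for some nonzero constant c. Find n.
2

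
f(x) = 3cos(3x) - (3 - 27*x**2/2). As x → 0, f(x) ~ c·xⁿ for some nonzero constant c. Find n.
4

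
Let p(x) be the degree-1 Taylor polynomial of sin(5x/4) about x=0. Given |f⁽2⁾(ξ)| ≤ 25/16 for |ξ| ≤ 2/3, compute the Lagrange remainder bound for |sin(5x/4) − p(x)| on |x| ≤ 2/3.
25/72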